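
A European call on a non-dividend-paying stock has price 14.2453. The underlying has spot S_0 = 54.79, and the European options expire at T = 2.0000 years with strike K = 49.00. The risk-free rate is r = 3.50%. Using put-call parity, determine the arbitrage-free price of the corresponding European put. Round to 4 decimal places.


Answer: Put price = 5.1426

Derivation:
Put-call parity: C - P = S_0 * exp(-qT) - K * exp(-rT).
S_0 * exp(-qT) = 54.7900 * 1.00000000 = 54.79000000
K * exp(-rT) = 49.0000 * 0.93239382 = 45.68729718
P = C - S*exp(-qT) + K*exp(-rT)
P = 14.2453 - 54.79000000 + 45.68729718 = 5.1426


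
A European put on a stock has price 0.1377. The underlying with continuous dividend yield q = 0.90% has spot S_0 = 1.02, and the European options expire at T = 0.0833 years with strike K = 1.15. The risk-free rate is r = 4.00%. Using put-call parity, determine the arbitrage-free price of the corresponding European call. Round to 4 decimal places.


Answer: Call price = 0.0108

Derivation:
Put-call parity: C - P = S_0 * exp(-qT) - K * exp(-rT).
S_0 * exp(-qT) = 1.0200 * 0.99925058 = 1.01923559
K * exp(-rT) = 1.1500 * 0.99667354 = 1.14617458
C = P + S*exp(-qT) - K*exp(-rT)
C = 0.1377 + 1.01923559 - 1.14617458 = 0.0108


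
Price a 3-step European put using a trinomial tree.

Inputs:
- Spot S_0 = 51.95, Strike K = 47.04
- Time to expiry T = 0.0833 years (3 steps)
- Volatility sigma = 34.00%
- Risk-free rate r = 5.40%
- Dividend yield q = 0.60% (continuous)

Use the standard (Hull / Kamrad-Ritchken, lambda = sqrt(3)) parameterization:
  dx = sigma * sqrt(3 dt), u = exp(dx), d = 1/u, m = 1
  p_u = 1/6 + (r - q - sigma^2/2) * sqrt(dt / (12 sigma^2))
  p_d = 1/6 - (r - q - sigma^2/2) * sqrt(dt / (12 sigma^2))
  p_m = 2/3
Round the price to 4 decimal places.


dt = T/N = 0.027767; dx = sigma*sqrt(3*dt) = 0.098130
u = exp(dx) = 1.103106; d = 1/u = 0.906531
p_u = 0.165280, p_m = 0.666667, p_d = 0.168053
Discount per step: exp(-r*dt) = 0.998502
Stock lattice S(k, j) with j the centered position index:
  k=0: S(0,+0) = 51.9500
  k=1: S(1,-1) = 47.0943; S(1,+0) = 51.9500; S(1,+1) = 57.3064
  k=2: S(2,-2) = 42.6924; S(2,-1) = 47.0943; S(2,+0) = 51.9500; S(2,+1) = 57.3064; S(2,+2) = 63.2150
  k=3: S(3,-3) = 38.7020; S(3,-2) = 42.6924; S(3,-1) = 47.0943; S(3,+0) = 51.9500; S(3,+1) = 57.3064; S(3,+2) = 63.2150; S(3,+3) = 69.7328
Terminal payoffs V(N, j) = max(K - S_T, 0):
  V(3,-3) = 8.337973; V(3,-2) = 4.347559; V(3,-1) = 0.000000; V(3,+0) = 0.000000; V(3,+1) = 0.000000; V(3,+2) = 0.000000; V(3,+3) = 0.000000
Backward induction: V(k, j) = exp(-r*dt) * [p_u * V(k+1, j+1) + p_m * V(k+1, j) + p_d * V(k+1, j-1)]
  V(2,-2) = exp(-r*dt) * [p_u*0.000000 + p_m*4.347559 + p_d*8.337973] = 4.293153
  V(2,-1) = exp(-r*dt) * [p_u*0.000000 + p_m*0.000000 + p_d*4.347559] = 0.729526
  V(2,+0) = exp(-r*dt) * [p_u*0.000000 + p_m*0.000000 + p_d*0.000000] = 0.000000
  V(2,+1) = exp(-r*dt) * [p_u*0.000000 + p_m*0.000000 + p_d*0.000000] = 0.000000
  V(2,+2) = exp(-r*dt) * [p_u*0.000000 + p_m*0.000000 + p_d*0.000000] = 0.000000
  V(1,-1) = exp(-r*dt) * [p_u*0.000000 + p_m*0.729526 + p_d*4.293153] = 1.206019
  V(1,+0) = exp(-r*dt) * [p_u*0.000000 + p_m*0.000000 + p_d*0.729526] = 0.122416
  V(1,+1) = exp(-r*dt) * [p_u*0.000000 + p_m*0.000000 + p_d*0.000000] = 0.000000
  V(0,+0) = exp(-r*dt) * [p_u*0.000000 + p_m*0.122416 + p_d*1.206019] = 0.283860

Answer: Price = V(0,0) = 0.2839


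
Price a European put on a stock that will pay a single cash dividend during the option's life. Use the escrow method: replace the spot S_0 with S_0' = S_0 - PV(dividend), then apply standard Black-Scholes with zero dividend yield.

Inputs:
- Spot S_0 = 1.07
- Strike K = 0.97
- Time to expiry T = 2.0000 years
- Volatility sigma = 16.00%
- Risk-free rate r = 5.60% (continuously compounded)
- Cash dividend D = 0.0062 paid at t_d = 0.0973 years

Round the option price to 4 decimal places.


Answer: Price = 0.0216

Derivation:
PV(D) = D * exp(-r * t_d) = 0.0062 * 0.99456602 = 0.00616631
S_0' = S_0 - PV(D) = 1.0700 - 0.00616631 = 1.06383369
d1 = (ln(S_0'/K) + (r + sigma^2/2)*T) / (sigma*sqrt(T)) = 1.01619323
d2 = d1 - sigma*sqrt(T) = 0.78991906
exp(-rT) = 0.89404426
N(-d1) = 0.15476869; N(-d2) = 0.21478752
P = K * exp(-rT) * N(-d2) - S_0' * N(-d1) = 0.9700 * 0.89404426 * 0.21478752 - 1.06383369 * 0.15476869 = 0.0216


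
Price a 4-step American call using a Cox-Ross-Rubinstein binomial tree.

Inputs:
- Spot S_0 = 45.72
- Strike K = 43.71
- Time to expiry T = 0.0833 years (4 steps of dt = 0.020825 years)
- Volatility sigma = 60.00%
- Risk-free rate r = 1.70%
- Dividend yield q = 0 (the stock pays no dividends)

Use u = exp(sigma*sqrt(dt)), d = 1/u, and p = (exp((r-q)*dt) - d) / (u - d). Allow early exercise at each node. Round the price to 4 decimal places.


Answer: Price = V(0,0) = 4.3155

Derivation:
dt = T/N = 0.020825
u = exp(sigma*sqrt(dt)) = 1.090444; d = 1/u = 0.917057
p = (exp((r-q)*dt) - d) / (u - d) = 0.480409
Discount per step: exp(-r*dt) = 0.999646
Stock lattice S(k, i) with i counting down-moves:
  k=0: S(0,0) = 45.7200
  k=1: S(1,0) = 49.8551; S(1,1) = 41.9279
  k=2: S(2,0) = 54.3642; S(2,1) = 45.7200; S(2,2) = 38.4503
  k=3: S(3,0) = 59.2812; S(3,1) = 49.8551; S(3,2) = 41.9279; S(3,3) = 35.2611
  k=4: S(4,0) = 64.6428; S(4,1) = 54.3642; S(4,2) = 45.7200; S(4,3) = 38.4503; S(4,4) = 32.3364
Terminal payoffs V(N, i) = max(S_T - K, 0):
  V(4,0) = 20.932799; V(4,1) = 10.654223; V(4,2) = 2.010000; V(4,3) = 0.000000; V(4,4) = 0.000000
Backward induction: V(k, i) = exp(-r*dt) * [p * V(k+1, i) + (1-p) * V(k+1, i+1)]; then take max(V_cont, immediate exercise) for American.
  V(3,0) = exp(-r*dt) * [p*20.932799 + (1-p)*10.654223] = 15.586628; exercise = 15.571157; V(3,0) = max -> 15.586628
  V(3,1) = exp(-r*dt) * [p*10.654223 + (1-p)*2.010000] = 6.160585; exercise = 6.145113; V(3,1) = max -> 6.160585
  V(3,2) = exp(-r*dt) * [p*2.010000 + (1-p)*0.000000] = 0.965281; exercise = 0.000000; V(3,2) = max -> 0.965281
  V(3,3) = exp(-r*dt) * [p*0.000000 + (1-p)*0.000000] = 0.000000; exercise = 0.000000; V(3,3) = max -> 0.000000
  V(2,0) = exp(-r*dt) * [p*15.586628 + (1-p)*6.160585] = 10.685161; exercise = 10.654223; V(2,0) = max -> 10.685161
  V(2,1) = exp(-r*dt) * [p*6.160585 + (1-p)*0.965281] = 3.459929; exercise = 2.010000; V(2,1) = max -> 3.459929
  V(2,2) = exp(-r*dt) * [p*0.965281 + (1-p)*0.000000] = 0.463566; exercise = 0.000000; V(2,2) = max -> 0.463566
  V(1,0) = exp(-r*dt) * [p*10.685161 + (1-p)*3.459929] = 6.928545; exercise = 6.145113; V(1,0) = max -> 6.928545
  V(1,1) = exp(-r*dt) * [p*3.459929 + (1-p)*0.463566] = 1.902373; exercise = 0.000000; V(1,1) = max -> 1.902373
  V(0,0) = exp(-r*dt) * [p*6.928545 + (1-p)*1.902373] = 4.315465; exercise = 2.010000; V(0,0) = max -> 4.315465


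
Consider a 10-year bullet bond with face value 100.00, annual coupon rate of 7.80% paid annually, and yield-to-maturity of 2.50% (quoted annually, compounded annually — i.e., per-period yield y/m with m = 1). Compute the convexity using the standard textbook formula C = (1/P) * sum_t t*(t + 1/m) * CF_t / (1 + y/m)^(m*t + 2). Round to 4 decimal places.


Answer: Convexity = 74.3272

Derivation:
Coupon per period c = face * coupon_rate / m = 7.800000
Periods per year m = 1; per-period yield y/m = 0.025000
Number of cashflows N = 10
Cashflows (t years, CF_t, discount factor 1/(1+y/m)^(m*t), PV):
  t = 1.0000: CF_t = 7.800000, DF = 0.975610, PV = 7.609756
  t = 2.0000: CF_t = 7.800000, DF = 0.951814, PV = 7.424152
  t = 3.0000: CF_t = 7.800000, DF = 0.928599, PV = 7.243075
  t = 4.0000: CF_t = 7.800000, DF = 0.905951, PV = 7.066415
  t = 5.0000: CF_t = 7.800000, DF = 0.883854, PV = 6.894063
  t = 6.0000: CF_t = 7.800000, DF = 0.862297, PV = 6.725916
  t = 7.0000: CF_t = 7.800000, DF = 0.841265, PV = 6.561869
  t = 8.0000: CF_t = 7.800000, DF = 0.820747, PV = 6.401823
  t = 9.0000: CF_t = 7.800000, DF = 0.800728, PV = 6.245681
  t = 10.0000: CF_t = 107.800000, DF = 0.781198, PV = 84.213188
Price P = sum_t PV_t = 146.385939
Convexity numerator sum_t t*(t + 1/m) * CF_t / (1+y/m)^(m*t + 2):
  t = 1.0000: term = 14.486151
  t = 2.0000: term = 42.398490
  t = 3.0000: term = 82.728761
  t = 4.0000: term = 134.518311
  t = 5.0000: term = 196.856065
  t = 6.0000: term = 268.876577
  t = 7.0000: term = 349.758148
  t = 8.0000: term = 438.721022
  t = 9.0000: term = 535.025637
  t = 10.0000: term = 8817.085685
Convexity = (1/P) * sum = 10880.454848 / 146.385939 = 74.327186


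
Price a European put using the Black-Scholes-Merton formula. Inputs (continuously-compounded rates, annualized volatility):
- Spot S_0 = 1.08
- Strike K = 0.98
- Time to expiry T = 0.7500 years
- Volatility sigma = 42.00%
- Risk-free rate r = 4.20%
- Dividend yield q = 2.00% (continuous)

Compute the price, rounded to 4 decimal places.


d1 = (ln(S/K) + (r - q + 0.5*sigma^2) * T) / (sigma * sqrt(T)) = 0.49435960
d2 = d1 - sigma * sqrt(T) = 0.13062893
exp(-rT) = 0.96899096; exp(-qT) = 0.98511194
P = K * exp(-rT) * N(-d2) - S_0 * exp(-qT) * N(-d1)
N(-d1) = 0.31052612; N(-d2) = 0.44803443
P = 0.9800 * 0.96899096 * 0.44803443 - 1.0800 * 0.98511194 * 0.31052612 = 0.0951

Answer: Price = 0.0951


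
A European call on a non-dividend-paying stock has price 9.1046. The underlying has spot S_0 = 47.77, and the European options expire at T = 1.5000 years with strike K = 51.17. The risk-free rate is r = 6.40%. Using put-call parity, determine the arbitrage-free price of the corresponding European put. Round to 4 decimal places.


Put-call parity: C - P = S_0 * exp(-qT) - K * exp(-rT).
S_0 * exp(-qT) = 47.7700 * 1.00000000 = 47.77000000
K * exp(-rT) = 51.1700 * 0.90846402 = 46.48610370
P = C - S*exp(-qT) + K*exp(-rT)
P = 9.1046 - 47.77000000 + 46.48610370 = 7.8207

Answer: Put price = 7.8207


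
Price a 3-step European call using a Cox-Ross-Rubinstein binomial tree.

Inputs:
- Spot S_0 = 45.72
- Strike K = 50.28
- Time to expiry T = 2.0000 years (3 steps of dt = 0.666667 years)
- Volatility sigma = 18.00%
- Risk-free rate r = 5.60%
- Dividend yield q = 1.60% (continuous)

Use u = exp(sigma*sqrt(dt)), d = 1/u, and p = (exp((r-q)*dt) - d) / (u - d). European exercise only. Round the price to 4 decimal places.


Answer: Price = V(0,0) = 4.1586

Derivation:
dt = T/N = 0.666667
u = exp(sigma*sqrt(dt)) = 1.158319; d = 1/u = 0.863320
p = (exp((r-q)*dt) - d) / (u - d) = 0.554936
Discount per step: exp(-r*dt) = 0.963355
Stock lattice S(k, i) with i counting down-moves:
  k=0: S(0,0) = 45.7200
  k=1: S(1,0) = 52.9583; S(1,1) = 39.4710
  k=2: S(2,0) = 61.3426; S(2,1) = 45.7200; S(2,2) = 34.0761
  k=3: S(3,0) = 71.0543; S(3,1) = 52.9583; S(3,2) = 39.4710; S(3,3) = 29.4186
Terminal payoffs V(N, i) = max(S_T - K, 0):
  V(3,0) = 20.774273; V(3,1) = 2.678322; V(3,2) = 0.000000; V(3,3) = 0.000000
Backward induction: V(k, i) = exp(-r*dt) * [p * V(k+1, i) + (1-p) * V(k+1, i+1)].
  V(2,0) = exp(-r*dt) * [p*20.774273 + (1-p)*2.678322] = 12.254273
  V(2,1) = exp(-r*dt) * [p*2.678322 + (1-p)*0.000000] = 1.431831
  V(2,2) = exp(-r*dt) * [p*0.000000 + (1-p)*0.000000] = 0.000000
  V(1,0) = exp(-r*dt) * [p*12.254273 + (1-p)*1.431831] = 7.165040
  V(1,1) = exp(-r*dt) * [p*1.431831 + (1-p)*0.000000] = 0.765457
  V(0,0) = exp(-r*dt) * [p*7.165040 + (1-p)*0.765457] = 4.158625


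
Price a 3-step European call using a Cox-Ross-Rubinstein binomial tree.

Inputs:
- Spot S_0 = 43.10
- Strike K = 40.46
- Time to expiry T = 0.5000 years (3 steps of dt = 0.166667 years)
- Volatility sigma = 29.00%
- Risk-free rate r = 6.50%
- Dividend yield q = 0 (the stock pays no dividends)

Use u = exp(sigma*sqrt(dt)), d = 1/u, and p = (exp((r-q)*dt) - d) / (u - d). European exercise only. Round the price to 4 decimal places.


Answer: Price = V(0,0) = 5.8179

Derivation:
dt = T/N = 0.166667
u = exp(sigma*sqrt(dt)) = 1.125685; d = 1/u = 0.888348
p = (exp((r-q)*dt) - d) / (u - d) = 0.516330
Discount per step: exp(-r*dt) = 0.989225
Stock lattice S(k, i) with i counting down-moves:
  k=0: S(0,0) = 43.1000
  k=1: S(1,0) = 48.5170; S(1,1) = 38.2878
  k=2: S(2,0) = 54.6149; S(2,1) = 43.1000; S(2,2) = 34.0129
  k=3: S(3,0) = 61.4792; S(3,1) = 48.5170; S(3,2) = 38.2878; S(3,3) = 30.2153
Terminal payoffs V(N, i) = max(S_T - K, 0):
  V(3,0) = 21.019206; V(3,1) = 8.057036; V(3,2) = 0.000000; V(3,3) = 0.000000
Backward induction: V(k, i) = exp(-r*dt) * [p * V(k+1, i) + (1-p) * V(k+1, i+1)].
  V(2,0) = exp(-r*dt) * [p*21.019206 + (1-p)*8.057036] = 14.590866
  V(2,1) = exp(-r*dt) * [p*8.057036 + (1-p)*0.000000] = 4.115265
  V(2,2) = exp(-r*dt) * [p*0.000000 + (1-p)*0.000000] = 0.000000
  V(1,0) = exp(-r*dt) * [p*14.590866 + (1-p)*4.115265] = 9.421510
  V(1,1) = exp(-r*dt) * [p*4.115265 + (1-p)*0.000000] = 2.101939
  V(0,0) = exp(-r*dt) * [p*9.421510 + (1-p)*2.101939] = 5.817883


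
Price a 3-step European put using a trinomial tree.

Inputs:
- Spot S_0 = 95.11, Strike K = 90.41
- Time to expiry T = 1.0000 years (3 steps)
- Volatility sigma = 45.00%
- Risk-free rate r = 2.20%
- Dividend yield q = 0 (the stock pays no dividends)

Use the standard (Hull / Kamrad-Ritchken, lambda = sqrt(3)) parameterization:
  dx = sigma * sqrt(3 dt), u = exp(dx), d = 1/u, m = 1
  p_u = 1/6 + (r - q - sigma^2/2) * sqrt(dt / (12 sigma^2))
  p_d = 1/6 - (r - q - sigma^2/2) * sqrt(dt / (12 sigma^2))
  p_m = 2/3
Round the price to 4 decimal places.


dt = T/N = 0.333333; dx = sigma*sqrt(3*dt) = 0.450000
u = exp(dx) = 1.568312; d = 1/u = 0.637628
p_u = 0.137315, p_m = 0.666667, p_d = 0.196019
Discount per step: exp(-r*dt) = 0.992693
Stock lattice S(k, j) with j the centered position index:
  k=0: S(0,+0) = 95.1100
  k=1: S(1,-1) = 60.6448; S(1,+0) = 95.1100; S(1,+1) = 149.1622
  k=2: S(2,-2) = 38.6688; S(2,-1) = 60.6448; S(2,+0) = 95.1100; S(2,+1) = 149.1622; S(2,+2) = 233.9329
  k=3: S(3,-3) = 24.6563; S(3,-2) = 38.6688; S(3,-1) = 60.6448; S(3,+0) = 95.1100; S(3,+1) = 149.1622; S(3,+2) = 233.9329; S(3,+3) = 366.8797
Terminal payoffs V(N, j) = max(K - S_T, 0):
  V(3,-3) = 65.753659; V(3,-2) = 51.741160; V(3,-1) = 29.765186; V(3,+0) = 0.000000; V(3,+1) = 0.000000; V(3,+2) = 0.000000; V(3,+3) = 0.000000
Backward induction: V(k, j) = exp(-r*dt) * [p_u * V(k+1, j+1) + p_m * V(k+1, j) + p_d * V(k+1, j-1)]
  V(2,-2) = exp(-r*dt) * [p_u*29.765186 + p_m*51.741160 + p_d*65.753659] = 51.094174
  V(2,-1) = exp(-r*dt) * [p_u*0.000000 + p_m*29.765186 + p_d*51.741160] = 29.766592
  V(2,+0) = exp(-r*dt) * [p_u*0.000000 + p_m*0.000000 + p_d*29.765186] = 5.791898
  V(2,+1) = exp(-r*dt) * [p_u*0.000000 + p_m*0.000000 + p_d*0.000000] = 0.000000
  V(2,+2) = exp(-r*dt) * [p_u*0.000000 + p_m*0.000000 + p_d*0.000000] = 0.000000
  V(1,-1) = exp(-r*dt) * [p_u*5.791898 + p_m*29.766592 + p_d*51.094174] = 30.431131
  V(1,+0) = exp(-r*dt) * [p_u*0.000000 + p_m*5.791898 + p_d*29.766592] = 9.625224
  V(1,+1) = exp(-r*dt) * [p_u*0.000000 + p_m*0.000000 + p_d*5.791898] = 1.127024
  V(0,+0) = exp(-r*dt) * [p_u*1.127024 + p_m*9.625224 + p_d*30.431131] = 12.445039

Answer: Price = V(0,0) = 12.4450


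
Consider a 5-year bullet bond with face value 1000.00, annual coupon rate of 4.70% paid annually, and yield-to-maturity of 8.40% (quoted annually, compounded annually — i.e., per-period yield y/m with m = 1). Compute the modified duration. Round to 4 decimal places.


Coupon per period c = face * coupon_rate / m = 47.000000
Periods per year m = 1; per-period yield y/m = 0.084000
Number of cashflows N = 5
Cashflows (t years, CF_t, discount factor 1/(1+y/m)^(m*t), PV):
  t = 1.0000: CF_t = 47.000000, DF = 0.922509, PV = 43.357934
  t = 2.0000: CF_t = 47.000000, DF = 0.851023, PV = 39.998094
  t = 3.0000: CF_t = 47.000000, DF = 0.785077, PV = 36.898610
  t = 4.0000: CF_t = 47.000000, DF = 0.724241, PV = 34.039309
  t = 5.0000: CF_t = 1047.000000, DF = 0.668119, PV = 699.520217
Price P = sum_t PV_t = 853.814163
First compute Macaulay numerator sum_t t * PV_t:
  t * PV_t at t = 1.0000: 43.357934
  t * PV_t at t = 2.0000: 79.996187
  t * PV_t at t = 3.0000: 110.695831
  t * PV_t at t = 4.0000: 136.157234
  t * PV_t at t = 5.0000: 3497.601085
Macaulay duration D = 3867.808271 / 853.814163 = 4.530035
Modified duration = D / (1 + y/m) = 4.530035 / (1 + 0.084000) = 4.178999

Answer: Modified duration = 4.1790


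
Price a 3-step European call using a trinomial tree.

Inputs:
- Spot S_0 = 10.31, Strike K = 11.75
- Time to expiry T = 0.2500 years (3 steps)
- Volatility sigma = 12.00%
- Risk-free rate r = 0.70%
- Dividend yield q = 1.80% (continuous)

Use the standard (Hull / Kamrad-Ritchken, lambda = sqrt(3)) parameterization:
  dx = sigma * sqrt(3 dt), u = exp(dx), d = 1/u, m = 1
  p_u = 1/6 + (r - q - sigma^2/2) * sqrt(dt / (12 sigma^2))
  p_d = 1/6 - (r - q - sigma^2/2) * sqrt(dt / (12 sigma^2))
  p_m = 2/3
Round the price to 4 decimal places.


Answer: Price = V(0,0) = 0.0022

Derivation:
dt = T/N = 0.083333; dx = sigma*sqrt(3*dt) = 0.060000
u = exp(dx) = 1.061837; d = 1/u = 0.941765
p_u = 0.154028, p_m = 0.666667, p_d = 0.179306
Discount per step: exp(-r*dt) = 0.999417
Stock lattice S(k, j) with j the centered position index:
  k=0: S(0,+0) = 10.3100
  k=1: S(1,-1) = 9.7096; S(1,+0) = 10.3100; S(1,+1) = 10.9475
  k=2: S(2,-2) = 9.1441; S(2,-1) = 9.7096; S(2,+0) = 10.3100; S(2,+1) = 10.9475; S(2,+2) = 11.6245
  k=3: S(3,-3) = 8.6116; S(3,-2) = 9.1441; S(3,-1) = 9.7096; S(3,+0) = 10.3100; S(3,+1) = 10.9475; S(3,+2) = 11.6245; S(3,+3) = 12.3433
Terminal payoffs V(N, j) = max(S_T - K, 0):
  V(3,-3) = 0.000000; V(3,-2) = 0.000000; V(3,-1) = 0.000000; V(3,+0) = 0.000000; V(3,+1) = 0.000000; V(3,+2) = 0.000000; V(3,+3) = 0.593311
Backward induction: V(k, j) = exp(-r*dt) * [p_u * V(k+1, j+1) + p_m * V(k+1, j) + p_d * V(k+1, j-1)]
  V(2,-2) = exp(-r*dt) * [p_u*0.000000 + p_m*0.000000 + p_d*0.000000] = 0.000000
  V(2,-1) = exp(-r*dt) * [p_u*0.000000 + p_m*0.000000 + p_d*0.000000] = 0.000000
  V(2,+0) = exp(-r*dt) * [p_u*0.000000 + p_m*0.000000 + p_d*0.000000] = 0.000000
  V(2,+1) = exp(-r*dt) * [p_u*0.000000 + p_m*0.000000 + p_d*0.000000] = 0.000000
  V(2,+2) = exp(-r*dt) * [p_u*0.593311 + p_m*0.000000 + p_d*0.000000] = 0.091333
  V(1,-1) = exp(-r*dt) * [p_u*0.000000 + p_m*0.000000 + p_d*0.000000] = 0.000000
  V(1,+0) = exp(-r*dt) * [p_u*0.000000 + p_m*0.000000 + p_d*0.000000] = 0.000000
  V(1,+1) = exp(-r*dt) * [p_u*0.091333 + p_m*0.000000 + p_d*0.000000] = 0.014060
  V(0,+0) = exp(-r*dt) * [p_u*0.014060 + p_m*0.000000 + p_d*0.000000] = 0.002164


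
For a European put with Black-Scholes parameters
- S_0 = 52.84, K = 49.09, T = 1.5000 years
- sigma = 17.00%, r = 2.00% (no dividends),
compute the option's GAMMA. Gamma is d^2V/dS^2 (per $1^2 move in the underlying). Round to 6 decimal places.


Answer: Gamma = 0.030257

Derivation:
d1 = 0.6017490063; d2 = 0.3935423782
phi(d1) = 0.3328745900; exp(-qT) = 1.0000000000; exp(-rT) = 0.9704455335
Gamma = exp(-qT) * phi(d1) / (S * sigma * sqrt(T)) = 1.0000000000 * 0.3328745900 / (52.8400 * 0.1700 * 1.2247448714) = 0.030257


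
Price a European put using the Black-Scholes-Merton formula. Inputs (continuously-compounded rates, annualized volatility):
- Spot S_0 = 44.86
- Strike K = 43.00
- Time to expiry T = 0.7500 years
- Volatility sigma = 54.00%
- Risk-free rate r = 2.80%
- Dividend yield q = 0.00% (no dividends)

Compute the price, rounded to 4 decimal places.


d1 = (ln(S/K) + (r - q + 0.5*sigma^2) * T) / (sigma * sqrt(T)) = 0.36928267
d2 = d1 - sigma * sqrt(T) = -0.09837105
exp(-rT) = 0.97921896; exp(-qT) = 1.00000000
P = K * exp(-rT) * N(-d2) - S_0 * exp(-qT) * N(-d1)
N(-d1) = 0.35595852; N(-d2) = 0.53918117
P = 43.0000 * 0.97921896 * 0.53918117 - 44.8600 * 1.00000000 * 0.35595852 = 6.7347

Answer: Price = 6.7347


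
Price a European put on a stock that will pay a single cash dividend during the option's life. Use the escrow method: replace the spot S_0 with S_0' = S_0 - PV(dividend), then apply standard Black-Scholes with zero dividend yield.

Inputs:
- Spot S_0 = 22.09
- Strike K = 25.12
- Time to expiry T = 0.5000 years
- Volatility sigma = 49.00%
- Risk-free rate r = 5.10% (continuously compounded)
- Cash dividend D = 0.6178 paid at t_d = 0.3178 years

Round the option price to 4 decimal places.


Answer: Price = 4.8845

Derivation:
PV(D) = D * exp(-r * t_d) = 0.6178 * 0.98392284 = 0.60786753
S_0' = S_0 - PV(D) = 22.0900 - 0.60786753 = 21.48213247
d1 = (ln(S_0'/K) + (r + sigma^2/2)*T) / (sigma*sqrt(T)) = -0.20467942
d2 = d1 - sigma*sqrt(T) = -0.55116174
exp(-rT) = 0.97482238
N(-d1) = 0.58108870; N(-d2) = 0.70923860
P = K * exp(-rT) * N(-d2) - S_0' * N(-d1) = 25.1200 * 0.97482238 * 0.70923860 - 21.48213247 * 0.58108870 = 4.8845


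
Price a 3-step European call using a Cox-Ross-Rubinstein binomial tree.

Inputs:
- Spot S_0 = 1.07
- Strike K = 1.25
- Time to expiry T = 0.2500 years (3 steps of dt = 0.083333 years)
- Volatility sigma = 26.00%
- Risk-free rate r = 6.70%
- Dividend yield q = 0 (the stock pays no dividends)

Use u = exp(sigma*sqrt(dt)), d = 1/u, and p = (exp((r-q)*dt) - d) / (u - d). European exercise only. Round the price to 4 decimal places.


dt = T/N = 0.083333
u = exp(sigma*sqrt(dt)) = 1.077944; d = 1/u = 0.927692
p = (exp((r-q)*dt) - d) / (u - d) = 0.518509
Discount per step: exp(-r*dt) = 0.994432
Stock lattice S(k, i) with i counting down-moves:
  k=0: S(0,0) = 1.0700
  k=1: S(1,0) = 1.1534; S(1,1) = 0.9926
  k=2: S(2,0) = 1.2433; S(2,1) = 1.0700; S(2,2) = 0.9209
  k=3: S(3,0) = 1.3402; S(3,1) = 1.1534; S(3,2) = 0.9926; S(3,3) = 0.8543
Terminal payoffs V(N, i) = max(S_T - K, 0):
  V(3,0) = 0.090209; V(3,1) = 0.000000; V(3,2) = 0.000000; V(3,3) = 0.000000
Backward induction: V(k, i) = exp(-r*dt) * [p * V(k+1, i) + (1-p) * V(k+1, i+1)].
  V(2,0) = exp(-r*dt) * [p*0.090209 + (1-p)*0.000000] = 0.046513
  V(2,1) = exp(-r*dt) * [p*0.000000 + (1-p)*0.000000] = 0.000000
  V(2,2) = exp(-r*dt) * [p*0.000000 + (1-p)*0.000000] = 0.000000
  V(1,0) = exp(-r*dt) * [p*0.046513 + (1-p)*0.000000] = 0.023983
  V(1,1) = exp(-r*dt) * [p*0.000000 + (1-p)*0.000000] = 0.000000
  V(0,0) = exp(-r*dt) * [p*0.023983 + (1-p)*0.000000] = 0.012366

Answer: Price = V(0,0) = 0.0124


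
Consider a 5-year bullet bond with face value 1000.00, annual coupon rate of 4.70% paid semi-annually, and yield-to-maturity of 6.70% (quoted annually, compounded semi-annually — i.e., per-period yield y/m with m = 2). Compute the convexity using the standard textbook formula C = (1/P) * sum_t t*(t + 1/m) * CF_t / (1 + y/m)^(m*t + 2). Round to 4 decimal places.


Coupon per period c = face * coupon_rate / m = 23.500000
Periods per year m = 2; per-period yield y/m = 0.033500
Number of cashflows N = 10
Cashflows (t years, CF_t, discount factor 1/(1+y/m)^(m*t), PV):
  t = 0.5000: CF_t = 23.500000, DF = 0.967586, PV = 22.738268
  t = 1.0000: CF_t = 23.500000, DF = 0.936222, PV = 22.001227
  t = 1.5000: CF_t = 23.500000, DF = 0.905876, PV = 21.288076
  t = 2.0000: CF_t = 23.500000, DF = 0.876512, PV = 20.598042
  t = 2.5000: CF_t = 23.500000, DF = 0.848101, PV = 19.930374
  t = 3.0000: CF_t = 23.500000, DF = 0.820611, PV = 19.284349
  t = 3.5000: CF_t = 23.500000, DF = 0.794011, PV = 18.659263
  t = 4.0000: CF_t = 23.500000, DF = 0.768274, PV = 18.054440
  t = 4.5000: CF_t = 23.500000, DF = 0.743371, PV = 17.469221
  t = 5.0000: CF_t = 1023.500000, DF = 0.719275, PV = 736.178343
Price P = sum_t PV_t = 916.201604
Convexity numerator sum_t t*(t + 1/m) * CF_t / (1+y/m)^(m*t + 2):
  t = 0.5000: term = 10.644038
  t = 1.0000: term = 30.897063
  t = 1.5000: term = 59.791123
  t = 2.0000: term = 96.421744
  t = 2.5000: term = 139.944476
  t = 3.0000: term = 189.571617
  t = 3.5000: term = 244.569091
  t = 4.0000: term = 304.253482
  t = 4.5000: term = 367.989214
  t = 5.0000: term = 18953.733472
Convexity = (1/P) * sum = 20397.815320 / 916.201604 = 22.263457

Answer: Convexity = 22.2635


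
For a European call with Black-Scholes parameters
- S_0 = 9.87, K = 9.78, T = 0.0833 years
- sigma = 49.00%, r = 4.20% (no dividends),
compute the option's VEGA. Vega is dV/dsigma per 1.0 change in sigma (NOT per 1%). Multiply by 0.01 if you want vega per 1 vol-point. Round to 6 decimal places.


Answer: Vega = 1.121955

Derivation:
d1 = 0.1602229541; d2 = 0.0188004311
phi(d1) = 0.3938543017; exp(-qT) = 1.0000000000; exp(-rT) = 0.9965075130
Vega = S * exp(-qT) * phi(d1) * sqrt(T) = 9.8700 * 1.0000000000 * 0.3938543017 * 0.2886173938 = 1.121955


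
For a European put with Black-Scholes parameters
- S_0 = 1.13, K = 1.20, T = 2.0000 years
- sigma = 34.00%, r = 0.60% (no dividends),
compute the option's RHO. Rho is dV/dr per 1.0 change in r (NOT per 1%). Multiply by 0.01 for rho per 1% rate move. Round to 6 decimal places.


Answer: Rho = -1.501659

Derivation:
d1 = 0.1403733323; d2 = -0.3404592789
phi(d1) = 0.3950310659; exp(-qT) = 1.0000000000; exp(-rT) = 0.9880717129
N(-d2) = 0.6332446581
Rho = -K*T*exp(-rT)*N(-d2) = -1.2000 * 2.0000 * 0.9880717129 * 0.6332446581 = -1.501659


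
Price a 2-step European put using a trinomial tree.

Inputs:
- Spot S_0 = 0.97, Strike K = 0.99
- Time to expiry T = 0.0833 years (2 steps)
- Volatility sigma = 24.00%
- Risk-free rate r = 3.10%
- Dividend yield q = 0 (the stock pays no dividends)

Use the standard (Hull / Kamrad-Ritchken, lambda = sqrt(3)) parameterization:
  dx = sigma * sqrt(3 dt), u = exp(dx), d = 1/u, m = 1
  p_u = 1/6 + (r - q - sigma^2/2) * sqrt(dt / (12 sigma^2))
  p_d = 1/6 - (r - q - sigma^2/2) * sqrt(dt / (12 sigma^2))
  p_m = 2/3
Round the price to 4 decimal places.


Answer: Price = V(0,0) = 0.0365

Derivation:
dt = T/N = 0.041650; dx = sigma*sqrt(3*dt) = 0.084836
u = exp(dx) = 1.088538; d = 1/u = 0.918663
p_u = 0.167207, p_m = 0.666667, p_d = 0.166127
Discount per step: exp(-r*dt) = 0.998710
Stock lattice S(k, j) with j the centered position index:
  k=0: S(0,+0) = 0.9700
  k=1: S(1,-1) = 0.8911; S(1,+0) = 0.9700; S(1,+1) = 1.0559
  k=2: S(2,-2) = 0.8186; S(2,-1) = 0.8911; S(2,+0) = 0.9700; S(2,+1) = 1.0559; S(2,+2) = 1.1494
Terminal payoffs V(N, j) = max(K - S_T, 0):
  V(2,-2) = 0.171376; V(2,-1) = 0.098897; V(2,+0) = 0.020000; V(2,+1) = 0.000000; V(2,+2) = 0.000000
Backward induction: V(k, j) = exp(-r*dt) * [p_u * V(k+1, j+1) + p_m * V(k+1, j) + p_d * V(k+1, j-1)]
  V(1,-1) = exp(-r*dt) * [p_u*0.020000 + p_m*0.098897 + p_d*0.171376] = 0.097619
  V(1,+0) = exp(-r*dt) * [p_u*0.000000 + p_m*0.020000 + p_d*0.098897] = 0.029724
  V(1,+1) = exp(-r*dt) * [p_u*0.000000 + p_m*0.000000 + p_d*0.020000] = 0.003318
  V(0,+0) = exp(-r*dt) * [p_u*0.003318 + p_m*0.029724 + p_d*0.097619] = 0.036541


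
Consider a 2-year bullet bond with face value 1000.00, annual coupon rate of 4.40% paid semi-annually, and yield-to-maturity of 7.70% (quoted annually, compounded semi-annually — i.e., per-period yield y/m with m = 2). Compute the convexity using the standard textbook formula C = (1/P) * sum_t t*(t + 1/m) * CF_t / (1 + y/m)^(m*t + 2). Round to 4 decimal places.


Answer: Convexity = 4.4329

Derivation:
Coupon per period c = face * coupon_rate / m = 22.000000
Periods per year m = 2; per-period yield y/m = 0.038500
Number of cashflows N = 4
Cashflows (t years, CF_t, discount factor 1/(1+y/m)^(m*t), PV):
  t = 0.5000: CF_t = 22.000000, DF = 0.962927, PV = 21.184401
  t = 1.0000: CF_t = 22.000000, DF = 0.927229, PV = 20.399038
  t = 1.5000: CF_t = 22.000000, DF = 0.892854, PV = 19.642790
  t = 2.0000: CF_t = 1022.000000, DF = 0.859754, PV = 878.668166
Price P = sum_t PV_t = 939.894395
Convexity numerator sum_t t*(t + 1/m) * CF_t / (1+y/m)^(m*t + 2):
  t = 0.5000: term = 9.821395
  t = 1.0000: term = 28.371868
  t = 1.5000: term = 54.640093
  t = 2.0000: term = 4073.632951
Convexity = (1/P) * sum = 4166.466307 / 939.894395 = 4.432909


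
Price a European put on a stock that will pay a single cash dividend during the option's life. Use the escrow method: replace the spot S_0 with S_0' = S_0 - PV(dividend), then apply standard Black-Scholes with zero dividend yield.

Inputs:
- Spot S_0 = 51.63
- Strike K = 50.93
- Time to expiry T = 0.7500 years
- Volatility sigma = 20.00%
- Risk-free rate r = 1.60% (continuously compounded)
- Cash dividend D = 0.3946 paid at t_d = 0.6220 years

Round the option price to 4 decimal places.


PV(D) = D * exp(-r * t_d) = 0.3946 * 0.99009736 = 0.39069242
S_0' = S_0 - PV(D) = 51.6300 - 0.39069242 = 51.23930758
d1 = (ln(S_0'/K) + (r + sigma^2/2)*T) / (sigma*sqrt(T)) = 0.19084211
d2 = d1 - sigma*sqrt(T) = 0.01763703
exp(-rT) = 0.98807171
N(-d1) = 0.42432465; N(-d2) = 0.49296421
P = K * exp(-rT) * N(-d2) - S_0' * N(-d1) = 50.9300 * 0.98807171 * 0.49296421 - 51.23930758 * 0.42432465 = 3.0651

Answer: Price = 3.0651


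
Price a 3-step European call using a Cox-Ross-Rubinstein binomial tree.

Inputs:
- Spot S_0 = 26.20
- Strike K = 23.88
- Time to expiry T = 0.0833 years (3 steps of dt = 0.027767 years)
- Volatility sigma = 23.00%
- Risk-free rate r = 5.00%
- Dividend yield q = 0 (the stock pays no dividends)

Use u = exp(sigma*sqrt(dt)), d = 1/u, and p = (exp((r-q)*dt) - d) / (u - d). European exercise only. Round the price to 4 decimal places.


dt = T/N = 0.027767
u = exp(sigma*sqrt(dt)) = 1.039070; d = 1/u = 0.962399
p = (exp((r-q)*dt) - d) / (u - d) = 0.508540
Discount per step: exp(-r*dt) = 0.998613
Stock lattice S(k, i) with i counting down-moves:
  k=0: S(0,0) = 26.2000
  k=1: S(1,0) = 27.2236; S(1,1) = 25.2149
  k=2: S(2,0) = 28.2872; S(2,1) = 26.2000; S(2,2) = 24.2668
  k=3: S(3,0) = 29.3924; S(3,1) = 27.2236; S(3,2) = 25.2149; S(3,3) = 23.3543
Terminal payoffs V(N, i) = max(S_T - K, 0):
  V(3,0) = 5.512408; V(3,1) = 3.343623; V(3,2) = 1.334866; V(3,3) = 0.000000
Backward induction: V(k, i) = exp(-r*dt) * [p * V(k+1, i) + (1-p) * V(k+1, i+1)].
  V(2,0) = exp(-r*dt) * [p*5.512408 + (1-p)*3.343623] = 4.440368
  V(2,1) = exp(-r*dt) * [p*3.343623 + (1-p)*1.334866] = 2.353130
  V(2,2) = exp(-r*dt) * [p*1.334866 + (1-p)*0.000000] = 0.677891
  V(1,0) = exp(-r*dt) * [p*4.440368 + (1-p)*2.353130] = 3.409837
  V(1,1) = exp(-r*dt) * [p*2.353130 + (1-p)*0.677891] = 1.527695
  V(0,0) = exp(-r*dt) * [p*3.409837 + (1-p)*1.527695] = 2.481393

Answer: Price = V(0,0) = 2.4814


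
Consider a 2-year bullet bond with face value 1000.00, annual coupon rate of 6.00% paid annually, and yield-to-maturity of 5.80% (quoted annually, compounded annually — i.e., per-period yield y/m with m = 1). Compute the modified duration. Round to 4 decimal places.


Answer: Modified duration = 1.8370

Derivation:
Coupon per period c = face * coupon_rate / m = 60.000000
Periods per year m = 1; per-period yield y/m = 0.058000
Number of cashflows N = 2
Cashflows (t years, CF_t, discount factor 1/(1+y/m)^(m*t), PV):
  t = 1.0000: CF_t = 60.000000, DF = 0.945180, PV = 56.710775
  t = 2.0000: CF_t = 1060.000000, DF = 0.893364, PV = 946.966313
Price P = sum_t PV_t = 1003.677088
First compute Macaulay numerator sum_t t * PV_t:
  t * PV_t at t = 1.0000: 56.710775
  t * PV_t at t = 2.0000: 1893.932626
Macaulay duration D = 1950.643401 / 1003.677088 = 1.943497
Modified duration = D / (1 + y/m) = 1.943497 / (1 + 0.058000) = 1.836954


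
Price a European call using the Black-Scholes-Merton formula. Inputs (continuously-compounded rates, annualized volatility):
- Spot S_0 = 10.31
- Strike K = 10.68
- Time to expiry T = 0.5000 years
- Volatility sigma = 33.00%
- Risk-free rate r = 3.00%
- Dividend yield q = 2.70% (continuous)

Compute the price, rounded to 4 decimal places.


Answer: Price = 0.7963

Derivation:
d1 = (ln(S/K) + (r - q + 0.5*sigma^2) * T) / (sigma * sqrt(T)) = -0.02799944
d2 = d1 - sigma * sqrt(T) = -0.26134468
exp(-rT) = 0.98511194; exp(-qT) = 0.98659072
C = S_0 * exp(-qT) * N(d1) - K * exp(-rT) * N(d2)
N(d1) = 0.48883130; N(d2) = 0.39691336
C = 10.3100 * 0.98659072 * 0.48883130 - 10.6800 * 0.98511194 * 0.39691336 = 0.7963


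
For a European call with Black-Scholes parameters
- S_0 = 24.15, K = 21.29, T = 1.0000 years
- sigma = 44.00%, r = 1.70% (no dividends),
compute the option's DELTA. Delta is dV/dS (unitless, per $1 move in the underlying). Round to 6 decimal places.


Answer: Delta = 0.707160

Derivation:
d1 = 0.5451065936; d2 = 0.1051065936
phi(d1) = 0.3438639712; exp(-qT) = 1.0000000000; exp(-rT) = 0.9831436846
N(d1) = 0.7071598960
Delta = exp(-qT) * N(d1) = 1.0000000000 * 0.7071598960 = 0.707160


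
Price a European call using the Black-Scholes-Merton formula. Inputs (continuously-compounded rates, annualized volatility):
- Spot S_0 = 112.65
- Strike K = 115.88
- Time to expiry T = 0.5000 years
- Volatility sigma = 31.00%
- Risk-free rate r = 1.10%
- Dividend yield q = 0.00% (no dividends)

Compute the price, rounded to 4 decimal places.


Answer: Price = 8.7009

Derivation:
d1 = (ln(S/K) + (r - q + 0.5*sigma^2) * T) / (sigma * sqrt(T)) = 0.00572754
d2 = d1 - sigma * sqrt(T) = -0.21347556
exp(-rT) = 0.99451510; exp(-qT) = 1.00000000
C = S_0 * exp(-qT) * N(d1) - K * exp(-rT) * N(d2)
N(d1) = 0.50228494; N(d2) = 0.41547802
C = 112.6500 * 1.00000000 * 0.50228494 - 115.8800 * 0.99451510 * 0.41547802 = 8.7009


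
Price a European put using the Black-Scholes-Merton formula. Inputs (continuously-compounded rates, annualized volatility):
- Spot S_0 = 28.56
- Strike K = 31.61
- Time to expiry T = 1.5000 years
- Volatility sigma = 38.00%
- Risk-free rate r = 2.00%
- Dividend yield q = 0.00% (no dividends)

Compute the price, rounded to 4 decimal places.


Answer: Price = 6.5707

Derivation:
d1 = (ln(S/K) + (r - q + 0.5*sigma^2) * T) / (sigma * sqrt(T)) = 0.07914347
d2 = d1 - sigma * sqrt(T) = -0.38625958
exp(-rT) = 0.97044553; exp(-qT) = 1.00000000
P = K * exp(-rT) * N(-d2) - S_0 * exp(-qT) * N(-d1)
N(-d1) = 0.46845925; N(-d2) = 0.65034779
P = 31.6100 * 0.97044553 * 0.65034779 - 28.5600 * 1.00000000 * 0.46845925 = 6.5707


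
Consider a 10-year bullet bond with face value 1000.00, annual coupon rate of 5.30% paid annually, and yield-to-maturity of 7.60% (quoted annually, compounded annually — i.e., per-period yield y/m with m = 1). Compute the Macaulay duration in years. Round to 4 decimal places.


Answer: Macaulay duration = 7.8092 years

Derivation:
Coupon per period c = face * coupon_rate / m = 53.000000
Periods per year m = 1; per-period yield y/m = 0.076000
Number of cashflows N = 10
Cashflows (t years, CF_t, discount factor 1/(1+y/m)^(m*t), PV):
  t = 1.0000: CF_t = 53.000000, DF = 0.929368, PV = 49.256506
  t = 2.0000: CF_t = 53.000000, DF = 0.863725, PV = 45.777422
  t = 3.0000: CF_t = 53.000000, DF = 0.802718, PV = 42.544072
  t = 4.0000: CF_t = 53.000000, DF = 0.746021, PV = 39.539100
  t = 5.0000: CF_t = 53.000000, DF = 0.693328, PV = 36.746376
  t = 6.0000: CF_t = 53.000000, DF = 0.644357, PV = 34.150907
  t = 7.0000: CF_t = 53.000000, DF = 0.598845, PV = 31.738761
  t = 8.0000: CF_t = 53.000000, DF = 0.556547, PV = 29.496990
  t = 9.0000: CF_t = 53.000000, DF = 0.517237, PV = 27.413559
  t = 10.0000: CF_t = 1053.000000, DF = 0.480704, PV = 506.180788
Price P = sum_t PV_t = 842.844481
Macaulay numerator sum_t t * PV_t:
  t * PV_t at t = 1.0000: 49.256506
  t * PV_t at t = 2.0000: 91.554843
  t * PV_t at t = 3.0000: 127.632216
  t * PV_t at t = 4.0000: 158.156402
  t * PV_t at t = 5.0000: 183.731879
  t * PV_t at t = 6.0000: 204.905442
  t * PV_t at t = 7.0000: 222.171328
  t * PV_t at t = 8.0000: 235.975919
  t * PV_t at t = 9.0000: 246.722034
  t * PV_t at t = 10.0000: 5061.807884
Macaulay duration D = (sum_t t * PV_t) / P = 6581.914452 / 842.844481 = 7.809168


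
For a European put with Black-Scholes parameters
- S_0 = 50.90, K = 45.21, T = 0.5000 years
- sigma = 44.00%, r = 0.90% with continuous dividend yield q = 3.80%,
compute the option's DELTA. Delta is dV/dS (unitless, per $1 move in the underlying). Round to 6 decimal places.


Answer: Delta = -0.306202

Derivation:
d1 = 0.4899755734; d2 = 0.1788485897
phi(d1) = 0.3538166052; exp(-qT) = 0.9811793622; exp(-rT) = 0.9955101098
N(-d1) = 0.3120755919
Delta = -exp(-qT) * N(-d1) = -0.9811793622 * 0.3120755919 = -0.306202


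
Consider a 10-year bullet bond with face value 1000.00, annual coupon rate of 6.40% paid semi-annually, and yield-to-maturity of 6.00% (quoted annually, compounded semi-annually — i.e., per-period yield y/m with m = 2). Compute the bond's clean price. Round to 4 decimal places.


Answer: Price = 1029.7549

Derivation:
Coupon per period c = face * coupon_rate / m = 32.000000
Periods per year m = 2; per-period yield y/m = 0.030000
Number of cashflows N = 20
Cashflows (t years, CF_t, discount factor 1/(1+y/m)^(m*t), PV):
  t = 0.5000: CF_t = 32.000000, DF = 0.970874, PV = 31.067961
  t = 1.0000: CF_t = 32.000000, DF = 0.942596, PV = 30.163069
  t = 1.5000: CF_t = 32.000000, DF = 0.915142, PV = 29.284533
  t = 2.0000: CF_t = 32.000000, DF = 0.888487, PV = 28.431586
  t = 2.5000: CF_t = 32.000000, DF = 0.862609, PV = 27.603481
  t = 3.0000: CF_t = 32.000000, DF = 0.837484, PV = 26.799496
  t = 3.5000: CF_t = 32.000000, DF = 0.813092, PV = 26.018928
  t = 4.0000: CF_t = 32.000000, DF = 0.789409, PV = 25.261095
  t = 4.5000: CF_t = 32.000000, DF = 0.766417, PV = 24.525335
  t = 5.0000: CF_t = 32.000000, DF = 0.744094, PV = 23.811005
  t = 5.5000: CF_t = 32.000000, DF = 0.722421, PV = 23.117481
  t = 6.0000: CF_t = 32.000000, DF = 0.701380, PV = 22.444156
  t = 6.5000: CF_t = 32.000000, DF = 0.680951, PV = 21.790443
  t = 7.0000: CF_t = 32.000000, DF = 0.661118, PV = 21.155770
  t = 7.5000: CF_t = 32.000000, DF = 0.641862, PV = 20.539582
  t = 8.0000: CF_t = 32.000000, DF = 0.623167, PV = 19.941342
  t = 8.5000: CF_t = 32.000000, DF = 0.605016, PV = 19.360526
  t = 9.0000: CF_t = 32.000000, DF = 0.587395, PV = 18.796627
  t = 9.5000: CF_t = 32.000000, DF = 0.570286, PV = 18.249153
  t = 10.0000: CF_t = 1032.000000, DF = 0.553676, PV = 571.393378
Price P = sum_t PV_t = 1029.754950


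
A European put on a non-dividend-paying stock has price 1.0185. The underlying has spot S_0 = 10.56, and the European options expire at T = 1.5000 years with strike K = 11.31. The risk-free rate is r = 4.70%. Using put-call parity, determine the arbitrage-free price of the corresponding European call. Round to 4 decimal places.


Put-call parity: C - P = S_0 * exp(-qT) - K * exp(-rT).
S_0 * exp(-qT) = 10.5600 * 1.00000000 = 10.56000000
K * exp(-rT) = 11.3100 * 0.93192774 = 10.54010273
C = P + S*exp(-qT) - K*exp(-rT)
C = 1.0185 + 10.56000000 - 10.54010273 = 1.0384

Answer: Call price = 1.0384


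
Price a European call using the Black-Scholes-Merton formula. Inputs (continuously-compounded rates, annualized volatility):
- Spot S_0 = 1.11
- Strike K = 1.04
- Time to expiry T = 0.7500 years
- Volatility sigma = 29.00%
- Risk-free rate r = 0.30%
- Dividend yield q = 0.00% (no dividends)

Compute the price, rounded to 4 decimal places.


d1 = (ln(S/K) + (r - q + 0.5*sigma^2) * T) / (sigma * sqrt(T)) = 0.39389942
d2 = d1 - sigma * sqrt(T) = 0.14275205
exp(-rT) = 0.99775253; exp(-qT) = 1.00000000
C = S_0 * exp(-qT) * N(d1) - K * exp(-rT) * N(d2)
N(d1) = 0.65317235; N(d2) = 0.55675700
C = 1.1100 * 1.00000000 * 0.65317235 - 1.0400 * 0.99775253 * 0.55675700 = 0.1473

Answer: Price = 0.1473


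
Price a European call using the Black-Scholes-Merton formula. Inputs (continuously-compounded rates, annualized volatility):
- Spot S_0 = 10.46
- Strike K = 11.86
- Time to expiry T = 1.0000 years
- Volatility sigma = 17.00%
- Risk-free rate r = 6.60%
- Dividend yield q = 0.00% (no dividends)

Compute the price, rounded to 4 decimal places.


Answer: Price = 0.4534

Derivation:
d1 = (ln(S/K) + (r - q + 0.5*sigma^2) * T) / (sigma * sqrt(T)) = -0.26566432
d2 = d1 - sigma * sqrt(T) = -0.43566432
exp(-rT) = 0.93613086; exp(-qT) = 1.00000000
C = S_0 * exp(-qT) * N(d1) - K * exp(-rT) * N(d2)
N(d1) = 0.39524887; N(d2) = 0.33154015
C = 10.4600 * 1.00000000 * 0.39524887 - 11.8600 * 0.93613086 * 0.33154015 = 0.4534


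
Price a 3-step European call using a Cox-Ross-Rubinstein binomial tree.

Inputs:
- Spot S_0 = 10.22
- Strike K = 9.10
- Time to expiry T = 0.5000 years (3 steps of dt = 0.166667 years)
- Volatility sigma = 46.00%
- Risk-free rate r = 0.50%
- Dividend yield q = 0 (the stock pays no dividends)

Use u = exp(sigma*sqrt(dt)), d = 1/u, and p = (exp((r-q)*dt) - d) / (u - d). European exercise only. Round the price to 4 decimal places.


dt = T/N = 0.166667
u = exp(sigma*sqrt(dt)) = 1.206585; d = 1/u = 0.828785
p = (exp((r-q)*dt) - d) / (u - d) = 0.455396
Discount per step: exp(-r*dt) = 0.999167
Stock lattice S(k, i) with i counting down-moves:
  k=0: S(0,0) = 10.2200
  k=1: S(1,0) = 12.3313; S(1,1) = 8.4702
  k=2: S(2,0) = 14.8788; S(2,1) = 10.2200; S(2,2) = 7.0200
  k=3: S(3,0) = 17.9525; S(3,1) = 12.3313; S(3,2) = 8.4702; S(3,3) = 5.8180
Terminal payoffs V(N, i) = max(S_T - K, 0):
  V(3,0) = 8.852497; V(3,1) = 3.231301; V(3,2) = 0.000000; V(3,3) = 0.000000
Backward induction: V(k, i) = exp(-r*dt) * [p * V(k+1, i) + (1-p) * V(k+1, i+1)].
  V(2,0) = exp(-r*dt) * [p*8.852497 + (1-p)*3.231301] = 5.786345
  V(2,1) = exp(-r*dt) * [p*3.231301 + (1-p)*0.000000] = 1.470294
  V(2,2) = exp(-r*dt) * [p*0.000000 + (1-p)*0.000000] = 0.000000
  V(1,0) = exp(-r*dt) * [p*5.786345 + (1-p)*1.470294] = 3.432943
  V(1,1) = exp(-r*dt) * [p*1.470294 + (1-p)*0.000000] = 0.669008
  V(0,0) = exp(-r*dt) * [p*3.432943 + (1-p)*0.669008] = 1.926086

Answer: Price = V(0,0) = 1.9261
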